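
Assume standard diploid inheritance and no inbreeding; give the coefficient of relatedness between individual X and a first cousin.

0.125

First cousins share one grandparent pair — two paths of length 4: r = 2·(1/2)^4 = 1/8.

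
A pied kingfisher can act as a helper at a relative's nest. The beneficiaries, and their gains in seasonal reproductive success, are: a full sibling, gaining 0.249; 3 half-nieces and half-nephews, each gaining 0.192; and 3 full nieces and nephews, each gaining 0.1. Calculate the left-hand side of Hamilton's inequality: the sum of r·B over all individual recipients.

0.2715

r to a full sibling = 0.5 (full sibs share both parents — two paths of length 2: r = 2·(1/2)^2 = 1/2).
r to a half-niece or half-nephew = 1/8 (half-aunt/uncle↔niece/nephew: one path of length 3: r = (1/2)^3 = 1/8).
r to a full niece or nephew = 1/4 (full aunt/uncle↔niece/nephew: two paths of length 3 through the shared grandparent pair: r = 2·(1/2)^3 = 1/4).
Summing one r·B term per recipient: 1·0.5·0.249 + 3·0.125·0.192 + 3·0.25·0.1 = 0.2715.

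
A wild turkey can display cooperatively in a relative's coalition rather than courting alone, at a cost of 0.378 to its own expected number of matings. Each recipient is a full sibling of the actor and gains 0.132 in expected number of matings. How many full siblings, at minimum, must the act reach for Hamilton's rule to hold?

r to a full sibling = 1/2 (full sibs share both parents — two paths of length 2: r = 2·(1/2)^2 = 1/2).
Hamilton's rule: n·r·B > C  ⇒  n > C/(r·B) = 0.378/(0.5·0.132) = 5.727.
The smallest integer exceeding 5.727 is 6.

6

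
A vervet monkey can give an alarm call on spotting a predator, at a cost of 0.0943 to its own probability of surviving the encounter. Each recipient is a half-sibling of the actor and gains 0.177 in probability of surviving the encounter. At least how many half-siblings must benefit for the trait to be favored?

r to a half-sibling = 1/4 (half-sibs share one parent — one path of length 2: r = (1/2)^2 = 1/4).
Hamilton's rule: n·r·B > C  ⇒  n > C/(r·B) = 0.0943/(0.25·0.177) = 2.131.
The smallest integer exceeding 2.131 is 3.

3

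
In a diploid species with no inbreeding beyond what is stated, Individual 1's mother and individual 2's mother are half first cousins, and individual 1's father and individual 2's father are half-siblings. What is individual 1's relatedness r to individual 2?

Independent pedigree routes through distinct common ancestors add.
Individual 1 and individual 2 are related in two ways: half second cousins through their mothers (r = 1/64) and half first cousins through their fathers (r = 1/16).
r = 1/64 + 1/16 = 5/64 = 0.078125.

0.078125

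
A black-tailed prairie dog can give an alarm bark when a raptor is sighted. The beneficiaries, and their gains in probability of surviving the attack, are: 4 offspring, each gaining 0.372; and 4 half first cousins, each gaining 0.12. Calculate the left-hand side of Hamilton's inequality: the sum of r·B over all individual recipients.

0.774

r to an offspring = 1/2 (one parent–offspring link: r = (1/2)^1 = 1/2).
r to a half first cousin = 0.0625 (half first cousins share one grandparent — one path of length 4: r = (1/2)^4 = 1/16).
Summing one r·B term per recipient: 4·0.5·0.372 + 4·0.0625·0.12 = 0.774.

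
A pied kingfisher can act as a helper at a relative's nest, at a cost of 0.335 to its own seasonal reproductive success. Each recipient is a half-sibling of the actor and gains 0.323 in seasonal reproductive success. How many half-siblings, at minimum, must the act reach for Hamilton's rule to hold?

5

r to a half-sibling = 0.25 (half-sibs share one parent — one path of length 2: r = (1/2)^2 = 1/4).
Hamilton's rule: n·r·B > C  ⇒  n > C/(r·B) = 0.335/(0.25·0.323) = 4.149.
The smallest integer exceeding 4.149 is 5.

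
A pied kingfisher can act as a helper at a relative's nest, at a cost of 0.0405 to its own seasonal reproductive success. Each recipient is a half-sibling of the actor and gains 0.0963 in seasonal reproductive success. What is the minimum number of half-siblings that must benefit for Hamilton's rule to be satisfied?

2

r to a half-sibling = 0.25 (half-sibs share one parent — one path of length 2: r = (1/2)^2 = 1/4).
Hamilton's rule: n·r·B > C  ⇒  n > C/(r·B) = 0.0405/(0.25·0.0963) = 1.682.
The smallest integer exceeding 1.682 is 2.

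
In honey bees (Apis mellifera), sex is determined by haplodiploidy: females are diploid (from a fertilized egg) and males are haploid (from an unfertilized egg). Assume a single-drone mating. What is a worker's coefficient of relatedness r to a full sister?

Haplodiploid full sisters inherit their father's entire haploid genome identically (contributing 1/2) and on average half of their mother's contribution (1/2 · 1/2 = 1/4); r = 1/2 + 1/4 = 3/4.

0.75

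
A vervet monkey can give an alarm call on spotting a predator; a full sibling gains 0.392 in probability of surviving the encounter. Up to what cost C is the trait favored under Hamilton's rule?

r to a full sibling = 1/2 (full sibs share both parents — two paths of length 2: r = 2·(1/2)^2 = 1/2).
Hamilton's rule: n·r·B > C, so the trait is favored while C < n·r·B = 1·0.5·0.392 = 0.196.

0.196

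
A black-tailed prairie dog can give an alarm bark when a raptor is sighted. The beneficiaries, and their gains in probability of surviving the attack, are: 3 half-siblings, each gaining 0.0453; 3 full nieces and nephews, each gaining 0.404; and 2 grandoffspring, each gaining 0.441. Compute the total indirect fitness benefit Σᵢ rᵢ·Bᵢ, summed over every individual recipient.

0.557475

r to a half-sibling = 1/4 (half-sibs share one parent — one path of length 2: r = (1/2)^2 = 1/4).
r to a full niece or nephew = 0.25 (full aunt/uncle↔niece/nephew: two paths of length 3 through the shared grandparent pair: r = 2·(1/2)^3 = 1/4).
r to a grandoffspring = 0.25 (two parent–offspring links: r = (1/2)^2 = 1/4).
Summing one r·B term per recipient: 3·0.25·0.0453 + 3·0.25·0.404 + 2·0.25·0.441 = 0.557475.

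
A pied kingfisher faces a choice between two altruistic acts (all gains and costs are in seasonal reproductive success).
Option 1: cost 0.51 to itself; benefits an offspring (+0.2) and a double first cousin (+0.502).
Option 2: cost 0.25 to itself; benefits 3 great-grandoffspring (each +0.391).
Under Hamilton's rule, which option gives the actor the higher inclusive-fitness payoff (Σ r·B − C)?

Option 1: r to an offspring = 0.5.
Option 1: r to a double first cousin = 0.25.
Option 1: Σ r·B − C = (1·0.5·0.2 + 1·0.25·0.502) − 0.51 = -0.2845.
Option 2: r to a great-grandoffspring = 0.125.
Option 2: Σ r·B − C = (3·0.125·0.391) − 0.25 = -0.103375.
Option 2 has the higher net inclusive-fitness payoff.

Option 2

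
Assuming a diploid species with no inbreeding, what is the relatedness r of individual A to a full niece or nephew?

Each parent–offspring link contributes a factor of 1/2, and independent paths through distinct common ancestors add.
Full aunt/uncle↔niece/nephew: two paths of length 3 through the shared grandparent pair: r = 2·(1/2)^3 = 1/4.

0.25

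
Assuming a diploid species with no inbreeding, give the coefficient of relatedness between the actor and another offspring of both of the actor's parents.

0.5

Each parent–offspring link contributes a factor of 1/2, and independent paths through distinct common ancestors add.
Full sibs share both parents — two paths of length 2: r = 2·(1/2)^2 = 1/2.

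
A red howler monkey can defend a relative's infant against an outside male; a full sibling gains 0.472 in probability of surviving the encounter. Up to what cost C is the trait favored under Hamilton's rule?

r to a full sibling = 0.5 (full sibs share both parents — two paths of length 2: r = 2·(1/2)^2 = 1/2).
Hamilton's rule: n·r·B > C, so the trait is favored while C < n·r·B = 1·0.5·0.472 = 0.236.

0.236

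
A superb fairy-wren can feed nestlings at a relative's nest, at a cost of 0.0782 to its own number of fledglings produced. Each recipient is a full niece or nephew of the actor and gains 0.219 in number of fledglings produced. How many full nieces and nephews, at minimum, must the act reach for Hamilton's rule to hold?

2

r to a full niece or nephew = 0.25 (full aunt/uncle↔niece/nephew: two paths of length 3 through the shared grandparent pair: r = 2·(1/2)^3 = 1/4).
Hamilton's rule: n·r·B > C  ⇒  n > C/(r·B) = 0.0782/(0.25·0.219) = 1.428.
The smallest integer exceeding 1.428 is 2.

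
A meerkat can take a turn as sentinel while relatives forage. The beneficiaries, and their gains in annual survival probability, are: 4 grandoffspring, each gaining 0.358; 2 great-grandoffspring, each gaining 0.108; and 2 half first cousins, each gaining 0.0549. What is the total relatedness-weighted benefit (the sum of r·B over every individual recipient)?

r to a grandoffspring = 0.25 (two parent–offspring links: r = (1/2)^2 = 1/4).
r to a great-grandoffspring = 0.125 (three parent–offspring links: r = (1/2)^3 = 1/8).
r to a half first cousin = 0.0625 (half first cousins share one grandparent — one path of length 4: r = (1/2)^4 = 1/16).
Summing one r·B term per recipient: 4·0.25·0.358 + 2·0.125·0.108 + 2·0.0625·0.0549 = 0.3918625.

0.3918625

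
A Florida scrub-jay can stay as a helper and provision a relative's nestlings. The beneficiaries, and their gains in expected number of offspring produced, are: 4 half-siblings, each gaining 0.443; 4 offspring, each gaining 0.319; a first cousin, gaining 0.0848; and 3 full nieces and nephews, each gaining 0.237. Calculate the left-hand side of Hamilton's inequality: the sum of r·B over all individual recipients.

r to a half-sibling = 0.25 (half-sibs share one parent — one path of length 2: r = (1/2)^2 = 1/4).
r to an offspring = 0.5 (one parent–offspring link: r = (1/2)^1 = 1/2).
r to a first cousin = 0.125 (first cousins share one grandparent pair — two paths of length 4: r = 2·(1/2)^4 = 1/8).
r to a full niece or nephew = 1/4 (full aunt/uncle↔niece/nephew: two paths of length 3 through the shared grandparent pair: r = 2·(1/2)^3 = 1/4).
Summing one r·B term per recipient: 4·0.25·0.443 + 4·0.5·0.319 + 1·0.125·0.0848 + 3·0.25·0.237 = 1.26935.

1.26935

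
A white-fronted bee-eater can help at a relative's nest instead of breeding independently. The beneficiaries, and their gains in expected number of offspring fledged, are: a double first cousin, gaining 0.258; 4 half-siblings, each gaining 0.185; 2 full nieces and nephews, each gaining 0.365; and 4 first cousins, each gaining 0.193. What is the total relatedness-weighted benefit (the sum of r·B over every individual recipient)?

r to a double first cousin = 1/4 (double first cousins share both grandparent pairs — four paths of length 4: r = 4·(1/2)^4 = 1/4).
r to a half-sibling = 0.25 (half-sibs share one parent — one path of length 2: r = (1/2)^2 = 1/4).
r to a full niece or nephew = 1/4 (full aunt/uncle↔niece/nephew: two paths of length 3 through the shared grandparent pair: r = 2·(1/2)^3 = 1/4).
r to a first cousin = 0.125 (first cousins share one grandparent pair — two paths of length 4: r = 2·(1/2)^4 = 1/8).
Summing one r·B term per recipient: 1·0.25·0.258 + 4·0.25·0.185 + 2·0.25·0.365 + 4·0.125·0.193 = 0.5285.

0.5285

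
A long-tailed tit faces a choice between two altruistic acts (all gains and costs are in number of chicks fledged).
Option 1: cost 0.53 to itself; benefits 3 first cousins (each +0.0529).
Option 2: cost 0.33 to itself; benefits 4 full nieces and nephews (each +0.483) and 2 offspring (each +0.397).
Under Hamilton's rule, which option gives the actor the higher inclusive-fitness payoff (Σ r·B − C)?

Option 2

Option 1: r to a first cousin = 0.125.
Option 1: Σ r·B − C = (3·0.125·0.0529) − 0.53 = -0.5101625.
Option 2: r to a full niece or nephew = 0.25.
Option 2: r to an offspring = 0.5.
Option 2: Σ r·B − C = (4·0.25·0.483 + 2·0.5·0.397) − 0.33 = 0.55.
Option 2 has the higher net inclusive-fitness payoff.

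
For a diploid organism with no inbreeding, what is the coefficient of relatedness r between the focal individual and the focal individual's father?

Each parent–offspring link contributes a factor of 1/2, and independent paths through distinct common ancestors add.
One parent–offspring link: r = (1/2)^1 = 1/2.

0.5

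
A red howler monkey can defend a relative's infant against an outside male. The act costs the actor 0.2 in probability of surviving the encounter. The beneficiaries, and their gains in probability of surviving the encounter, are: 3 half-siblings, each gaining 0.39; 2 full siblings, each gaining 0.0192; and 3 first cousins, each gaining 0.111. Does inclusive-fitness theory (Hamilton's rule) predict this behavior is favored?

Yes

Hamilton's rule: the trait is favored when the sum of r·B over every recipient exceeds the actor's cost C.
r to a half-sibling = 1/4 (half-sibs share one parent — one path of length 2: r = (1/2)^2 = 1/4).
r to a full sibling = 0.5 (full sibs share both parents — two paths of length 2: r = 2·(1/2)^2 = 1/2).
r to a first cousin = 1/8 (first cousins share one grandparent pair — two paths of length 4: r = 2·(1/2)^4 = 1/8).
Summing one r·B term per recipient: 3·0.25·0.39 + 2·0.5·0.0192 + 3·0.125·0.111 = 0.353325.
0.353325 > 0.2: the indirect benefit exceeds the cost.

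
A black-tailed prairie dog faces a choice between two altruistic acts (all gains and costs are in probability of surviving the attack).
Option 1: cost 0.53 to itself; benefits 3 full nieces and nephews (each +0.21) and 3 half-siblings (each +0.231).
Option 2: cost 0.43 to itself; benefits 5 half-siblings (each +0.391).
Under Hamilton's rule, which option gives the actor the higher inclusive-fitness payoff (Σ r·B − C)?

Option 1: r to a full niece or nephew = 0.25.
Option 1: r to a half-sibling = 0.25.
Option 1: Σ r·B − C = (3·0.25·0.21 + 3·0.25·0.231) − 0.53 = -0.19925.
Option 2: r to a half-sibling = 0.25.
Option 2: Σ r·B − C = (5·0.25·0.391) − 0.43 = 0.05875.
Option 2 has the higher net inclusive-fitness payoff.

Option 2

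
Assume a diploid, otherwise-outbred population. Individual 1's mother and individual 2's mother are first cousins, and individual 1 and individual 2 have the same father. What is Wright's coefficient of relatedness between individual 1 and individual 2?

Independent pedigree routes through distinct common ancestors add.
Individual 1 and individual 2 are related in two ways: second cousins through their mothers (r = 1/32) and half-sibs through their shared father (r = 1/4).
r = 1/32 + 1/4 = 9/32 = 0.28125.

0.28125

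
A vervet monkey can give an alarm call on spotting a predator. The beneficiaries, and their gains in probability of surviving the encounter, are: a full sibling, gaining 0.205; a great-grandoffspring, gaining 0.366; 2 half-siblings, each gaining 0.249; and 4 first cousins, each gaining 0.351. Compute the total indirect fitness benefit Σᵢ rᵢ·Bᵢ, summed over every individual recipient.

r to a full sibling = 0.5 (full sibs share both parents — two paths of length 2: r = 2·(1/2)^2 = 1/2).
r to a great-grandoffspring = 0.125 (three parent–offspring links: r = (1/2)^3 = 1/8).
r to a half-sibling = 0.25 (half-sibs share one parent — one path of length 2: r = (1/2)^2 = 1/4).
r to a first cousin = 1/8 (first cousins share one grandparent pair — two paths of length 4: r = 2·(1/2)^4 = 1/8).
Summing one r·B term per recipient: 1·0.5·0.205 + 1·0.125·0.366 + 2·0.25·0.249 + 4·0.125·0.351 = 0.44825.

0.44825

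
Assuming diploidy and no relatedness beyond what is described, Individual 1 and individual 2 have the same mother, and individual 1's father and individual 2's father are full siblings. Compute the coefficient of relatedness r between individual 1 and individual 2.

Independent pedigree routes through distinct common ancestors add.
Individual 1 and individual 2 are related in two ways: half-sibs through their shared mother (r = 1/4) and first cousins through their fathers (r = 1/8).
r = 1/4 + 1/8 = 3/8 = 0.375.

0.375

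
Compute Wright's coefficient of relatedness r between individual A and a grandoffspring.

Each parent–offspring link contributes a factor of 1/2, and independent paths through distinct common ancestors add.
Two parent–offspring links: r = (1/2)^2 = 1/4.

0.25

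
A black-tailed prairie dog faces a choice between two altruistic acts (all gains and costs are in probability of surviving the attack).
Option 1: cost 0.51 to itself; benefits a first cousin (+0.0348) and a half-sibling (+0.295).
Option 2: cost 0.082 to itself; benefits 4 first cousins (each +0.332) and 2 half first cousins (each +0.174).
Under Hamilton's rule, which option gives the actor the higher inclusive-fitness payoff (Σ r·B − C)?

Option 2

Option 1: r to a first cousin = 0.125.
Option 1: r to a half-sibling = 0.25.
Option 1: Σ r·B − C = (1·0.125·0.0348 + 1·0.25·0.295) − 0.51 = -0.4319.
Option 2: r to a first cousin = 0.125.
Option 2: r to a half first cousin = 0.0625.
Option 2: Σ r·B − C = (4·0.125·0.332 + 2·0.0625·0.174) − 0.082 = 0.10575.
Option 2 has the higher net inclusive-fitness payoff.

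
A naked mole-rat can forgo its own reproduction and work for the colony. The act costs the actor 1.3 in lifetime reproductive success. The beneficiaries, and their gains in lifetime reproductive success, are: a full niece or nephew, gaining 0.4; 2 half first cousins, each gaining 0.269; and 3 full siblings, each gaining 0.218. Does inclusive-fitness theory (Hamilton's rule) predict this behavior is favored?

Hamilton's rule: the trait is favored when the sum of r·B over every recipient exceeds the actor's cost C.
r to a full niece or nephew = 0.25 (full aunt/uncle↔niece/nephew: two paths of length 3 through the shared grandparent pair: r = 2·(1/2)^3 = 1/4).
r to a half first cousin = 1/16 (half first cousins share one grandparent — one path of length 4: r = (1/2)^4 = 1/16).
r to a full sibling = 1/2 (full sibs share both parents — two paths of length 2: r = 2·(1/2)^2 = 1/2).
Summing one r·B term per recipient: 1·0.25·0.4 + 2·0.0625·0.269 + 3·0.5·0.218 = 0.460625.
0.460625 < 1.3: the indirect benefit is less than the cost.

No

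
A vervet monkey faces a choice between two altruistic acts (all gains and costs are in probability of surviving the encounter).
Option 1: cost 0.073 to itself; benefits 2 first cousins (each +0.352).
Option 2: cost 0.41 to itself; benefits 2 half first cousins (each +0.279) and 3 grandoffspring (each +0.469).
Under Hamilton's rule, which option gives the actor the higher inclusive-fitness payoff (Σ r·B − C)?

Option 1

Option 1: r to a first cousin = 0.125.
Option 1: Σ r·B − C = (2·0.125·0.352) − 0.073 = 0.015.
Option 2: r to a half first cousin = 0.0625.
Option 2: r to a grandoffspring = 0.25.
Option 2: Σ r·B − C = (2·0.0625·0.279 + 3·0.25·0.469) − 0.41 = -0.023375.
Option 1 has the higher net inclusive-fitness payoff.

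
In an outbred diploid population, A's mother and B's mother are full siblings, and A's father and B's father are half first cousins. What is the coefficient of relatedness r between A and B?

Wright's path rule: contributions from independent ancestry routes add.
A and B are related in two ways: first cousins through their mothers (r = 1/8) and half second cousins through their fathers (r = 1/64).
r = 1/8 + 1/64 = 9/64 = 0.140625.

0.140625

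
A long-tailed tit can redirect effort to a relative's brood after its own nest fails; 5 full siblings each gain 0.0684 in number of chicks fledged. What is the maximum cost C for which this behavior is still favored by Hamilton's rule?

0.171

r to a full sibling = 1/2 (full sibs share both parents — two paths of length 2: r = 2·(1/2)^2 = 1/2).
Hamilton's rule: n·r·B > C, so the trait is favored while C < n·r·B = 5·0.5·0.0684 = 0.171.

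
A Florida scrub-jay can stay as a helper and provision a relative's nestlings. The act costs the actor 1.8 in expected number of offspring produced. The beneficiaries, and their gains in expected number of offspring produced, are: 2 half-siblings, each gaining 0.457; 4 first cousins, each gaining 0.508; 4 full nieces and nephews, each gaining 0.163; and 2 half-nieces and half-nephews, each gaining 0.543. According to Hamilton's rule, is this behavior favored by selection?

Hamilton's rule: the trait is favored when the sum of r·B over every recipient exceeds the actor's cost C.
r to a half-sibling = 0.25 (half-sibs share one parent — one path of length 2: r = (1/2)^2 = 1/4).
r to a first cousin = 0.125 (first cousins share one grandparent pair — two paths of length 4: r = 2·(1/2)^4 = 1/8).
r to a full niece or nephew = 1/4 (full aunt/uncle↔niece/nephew: two paths of length 3 through the shared grandparent pair: r = 2·(1/2)^3 = 1/4).
r to a half-niece or half-nephew = 1/8 (half-aunt/uncle↔niece/nephew: one path of length 3: r = (1/2)^3 = 1/8).
Summing one r·B term per recipient: 2·0.25·0.457 + 4·0.125·0.508 + 4·0.25·0.163 + 2·0.125·0.543 = 0.78125.
0.78125 < 1.8: the indirect benefit is less than the cost.

No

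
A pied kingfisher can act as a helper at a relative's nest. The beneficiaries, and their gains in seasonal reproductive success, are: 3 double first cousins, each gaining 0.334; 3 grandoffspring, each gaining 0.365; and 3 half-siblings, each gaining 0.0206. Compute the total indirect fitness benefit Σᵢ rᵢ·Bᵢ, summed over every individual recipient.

r to a double first cousin = 1/4 (double first cousins share both grandparent pairs — four paths of length 4: r = 4·(1/2)^4 = 1/4).
r to a grandoffspring = 1/4 (two parent–offspring links: r = (1/2)^2 = 1/4).
r to a half-sibling = 0.25 (half-sibs share one parent — one path of length 2: r = (1/2)^2 = 1/4).
Summing one r·B term per recipient: 3·0.25·0.334 + 3·0.25·0.365 + 3·0.25·0.0206 = 0.5397.

0.5397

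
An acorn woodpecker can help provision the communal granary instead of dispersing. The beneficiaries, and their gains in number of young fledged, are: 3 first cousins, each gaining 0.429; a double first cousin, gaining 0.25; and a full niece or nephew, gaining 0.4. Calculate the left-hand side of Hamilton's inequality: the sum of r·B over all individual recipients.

0.323375

r to a first cousin = 0.125 (first cousins share one grandparent pair — two paths of length 4: r = 2·(1/2)^4 = 1/8).
r to a double first cousin = 0.25 (double first cousins share both grandparent pairs — four paths of length 4: r = 4·(1/2)^4 = 1/4).
r to a full niece or nephew = 1/4 (full aunt/uncle↔niece/nephew: two paths of length 3 through the shared grandparent pair: r = 2·(1/2)^3 = 1/4).
Summing one r·B term per recipient: 3·0.125·0.429 + 1·0.25·0.25 + 1·0.25·0.4 = 0.323375.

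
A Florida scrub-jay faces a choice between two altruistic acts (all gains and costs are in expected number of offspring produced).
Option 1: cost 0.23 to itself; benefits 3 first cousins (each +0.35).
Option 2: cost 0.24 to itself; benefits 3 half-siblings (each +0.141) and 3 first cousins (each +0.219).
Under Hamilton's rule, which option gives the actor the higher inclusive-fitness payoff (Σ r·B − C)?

Option 2

Option 1: r to a first cousin = 0.125.
Option 1: Σ r·B − C = (3·0.125·0.35) − 0.23 = -0.09875.
Option 2: r to a half-sibling = 0.25.
Option 2: r to a first cousin = 0.125.
Option 2: Σ r·B − C = (3·0.25·0.141 + 3·0.125·0.219) − 0.24 = -0.052125.
Option 2 has the higher net inclusive-fitness payoff.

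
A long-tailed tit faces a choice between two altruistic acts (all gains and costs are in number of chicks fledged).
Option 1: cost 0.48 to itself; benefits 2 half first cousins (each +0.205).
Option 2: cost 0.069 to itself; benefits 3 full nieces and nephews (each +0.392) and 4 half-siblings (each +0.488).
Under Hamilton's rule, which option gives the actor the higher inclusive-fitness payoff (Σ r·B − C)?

Option 1: r to a half first cousin = 0.0625.
Option 1: Σ r·B − C = (2·0.0625·0.205) − 0.48 = -0.454375.
Option 2: r to a full niece or nephew = 0.25.
Option 2: r to a half-sibling = 0.25.
Option 2: Σ r·B − C = (3·0.25·0.392 + 4·0.25·0.488) − 0.069 = 0.713.
Option 2 has the higher net inclusive-fitness payoff.

Option 2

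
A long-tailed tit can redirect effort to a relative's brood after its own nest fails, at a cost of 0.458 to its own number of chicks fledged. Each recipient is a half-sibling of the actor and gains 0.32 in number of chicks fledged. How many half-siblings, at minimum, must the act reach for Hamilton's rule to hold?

r to a half-sibling = 0.25 (half-sibs share one parent — one path of length 2: r = (1/2)^2 = 1/4).
Hamilton's rule: n·r·B > C  ⇒  n > C/(r·B) = 0.458/(0.25·0.32) = 5.725.
The smallest integer exceeding 5.725 is 6.

6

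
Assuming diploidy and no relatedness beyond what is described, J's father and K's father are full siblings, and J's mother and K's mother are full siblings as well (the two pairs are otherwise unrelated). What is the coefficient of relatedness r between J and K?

0.25

Independent pedigree routes through distinct common ancestors add.
J and K are related in two ways: first cousins through their fathers (r = 1/8) and first cousins through their mothers (r = 1/8) — i.e. double first cousins.
r = 1/8 + 1/8 = 0.25.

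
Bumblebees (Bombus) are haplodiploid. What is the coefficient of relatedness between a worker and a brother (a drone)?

0.25

Her haploid brother carries none of their father's genes and a random half of their mother's genome; that half matches the maternal half of her own genome with probability 1/2: r = 1/2 · 1/2 = 1/4.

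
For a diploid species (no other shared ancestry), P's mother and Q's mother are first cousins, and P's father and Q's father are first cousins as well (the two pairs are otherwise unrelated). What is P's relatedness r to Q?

Relatedness sums over independent paths through distinct common ancestors.
P and Q are related in two ways: second cousins through their mothers (r = 1/32) and second cousins through their fathers (r = 1/32).
r = 1/32 + 1/32 = 0.0625.

0.0625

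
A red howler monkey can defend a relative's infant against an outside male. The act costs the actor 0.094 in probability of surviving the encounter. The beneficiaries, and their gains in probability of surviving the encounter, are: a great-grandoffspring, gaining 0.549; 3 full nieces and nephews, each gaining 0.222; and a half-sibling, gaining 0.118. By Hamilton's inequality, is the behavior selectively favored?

Yes

Hamilton's rule: the trait is favored when the sum of r·B over every recipient exceeds the actor's cost C.
r to a great-grandoffspring = 0.125 (three parent–offspring links: r = (1/2)^3 = 1/8).
r to a full niece or nephew = 0.25 (full aunt/uncle↔niece/nephew: two paths of length 3 through the shared grandparent pair: r = 2·(1/2)^3 = 1/4).
r to a half-sibling = 1/4 (half-sibs share one parent — one path of length 2: r = (1/2)^2 = 1/4).
Summing one r·B term per recipient: 1·0.125·0.549 + 3·0.25·0.222 + 1·0.25·0.118 = 0.264625.
0.264625 > 0.094: the indirect benefit exceeds the cost.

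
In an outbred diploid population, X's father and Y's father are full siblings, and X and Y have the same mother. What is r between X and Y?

Relatedness sums over independent paths through distinct common ancestors.
X and Y are related in two ways: first cousins through their fathers (r = 1/8) and half-sibs through their shared mother (r = 1/4).
r = 1/8 + 1/4 = 3/8 = 0.375.

0.375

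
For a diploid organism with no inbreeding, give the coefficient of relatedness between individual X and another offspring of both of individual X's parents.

0.5

Each parent–offspring link contributes a factor of 1/2, and independent paths through distinct common ancestors add.
Full sibs share both parents — two paths of length 2: r = 2·(1/2)^2 = 1/2.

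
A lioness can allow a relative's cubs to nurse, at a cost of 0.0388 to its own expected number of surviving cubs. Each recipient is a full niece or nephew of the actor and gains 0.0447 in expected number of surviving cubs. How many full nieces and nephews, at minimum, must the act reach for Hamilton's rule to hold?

r to a full niece or nephew = 1/4 (full aunt/uncle↔niece/nephew: two paths of length 3 through the shared grandparent pair: r = 2·(1/2)^3 = 1/4).
Hamilton's rule: n·r·B > C  ⇒  n > C/(r·B) = 0.0388/(0.25·0.0447) = 3.472.
The smallest integer exceeding 3.472 is 4.

4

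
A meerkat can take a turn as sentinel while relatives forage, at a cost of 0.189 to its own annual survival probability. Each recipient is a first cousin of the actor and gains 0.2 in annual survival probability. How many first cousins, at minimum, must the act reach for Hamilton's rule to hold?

8

r to a first cousin = 1/8 (first cousins share one grandparent pair — two paths of length 4: r = 2·(1/2)^4 = 1/8).
Hamilton's rule: n·r·B > C  ⇒  n > C/(r·B) = 0.189/(0.125·0.2) = 7.56.
The smallest integer exceeding 7.56 is 8.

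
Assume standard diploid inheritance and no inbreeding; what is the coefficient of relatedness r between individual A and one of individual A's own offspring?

Each parent–offspring link contributes a factor of 1/2, and independent paths through distinct common ancestors add.
One parent–offspring link: r = (1/2)^1 = 1/2.

0.5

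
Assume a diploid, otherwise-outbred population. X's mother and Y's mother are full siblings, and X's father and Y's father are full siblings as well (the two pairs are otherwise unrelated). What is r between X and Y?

Wright's path rule: contributions from independent ancestry routes add.
X and Y are related in two ways: first cousins through their mothers (r = 1/8) and first cousins through their fathers (r = 1/8) — i.e. double first cousins.
r = 1/8 + 1/8 = 1/4 = 0.25.

0.25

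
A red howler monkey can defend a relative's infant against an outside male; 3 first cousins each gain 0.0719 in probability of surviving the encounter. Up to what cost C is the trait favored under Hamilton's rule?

r to a first cousin = 1/8 (first cousins share one grandparent pair — two paths of length 4: r = 2·(1/2)^4 = 1/8).
Hamilton's rule: n·r·B > C, so the trait is favored while C < n·r·B = 3·0.125·0.0719 = 0.0269625.

0.0269625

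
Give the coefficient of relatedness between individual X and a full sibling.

0.5

Full sibs share both parents — two paths of length 2: r = 2·(1/2)^2 = 1/2.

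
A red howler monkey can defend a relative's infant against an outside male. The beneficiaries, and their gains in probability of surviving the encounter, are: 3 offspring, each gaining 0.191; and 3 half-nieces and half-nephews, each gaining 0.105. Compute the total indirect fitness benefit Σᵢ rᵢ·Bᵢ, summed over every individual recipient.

r to an offspring = 1/2 (one parent–offspring link: r = (1/2)^1 = 1/2).
r to a half-niece or half-nephew = 0.125 (half-aunt/uncle↔niece/nephew: one path of length 3: r = (1/2)^3 = 1/8).
Summing one r·B term per recipient: 3·0.5·0.191 + 3·0.125·0.105 = 0.325875.

0.325875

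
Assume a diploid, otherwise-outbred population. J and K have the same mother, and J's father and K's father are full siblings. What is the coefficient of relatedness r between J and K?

Relatedness sums over independent paths through distinct common ancestors.
J and K are related in two ways: half-sibs through their shared mother (r = 1/4) and first cousins through their fathers (r = 1/8).
r = 1/4 + 1/8 = 0.375.

0.375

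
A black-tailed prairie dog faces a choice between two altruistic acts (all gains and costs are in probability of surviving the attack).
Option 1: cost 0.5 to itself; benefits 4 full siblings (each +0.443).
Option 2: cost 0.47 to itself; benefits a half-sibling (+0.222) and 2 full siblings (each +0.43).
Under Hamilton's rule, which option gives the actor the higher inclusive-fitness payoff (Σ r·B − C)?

Option 1

Option 1: r to a full sibling = 0.5.
Option 1: Σ r·B − C = (4·0.5·0.443) − 0.5 = 0.386.
Option 2: r to a half-sibling = 0.25.
Option 2: r to a full sibling = 0.5.
Option 2: Σ r·B − C = (1·0.25·0.222 + 2·0.5·0.43) − 0.47 = 0.0155.
Option 1 has the higher net inclusive-fitness payoff.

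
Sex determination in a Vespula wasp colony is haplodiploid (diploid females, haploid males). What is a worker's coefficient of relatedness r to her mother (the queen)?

0.5

One meiotic link between diploid queen and diploid daughter: r = 1/2.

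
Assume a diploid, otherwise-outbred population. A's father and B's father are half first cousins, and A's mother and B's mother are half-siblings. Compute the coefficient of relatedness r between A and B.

Relatedness sums over independent paths through distinct common ancestors.
A and B are related in two ways: half second cousins through their fathers (r = 1/64) and half first cousins through their mothers (r = 1/16).
r = 1/64 + 1/16 = 5/64 = 0.078125.

0.078125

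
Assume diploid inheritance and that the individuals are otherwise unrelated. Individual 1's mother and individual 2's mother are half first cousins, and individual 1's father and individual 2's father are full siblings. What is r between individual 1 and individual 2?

0.140625

Relatedness sums over independent paths through distinct common ancestors.
Individual 1 and individual 2 are related in two ways: half second cousins through their mothers (r = 1/64) and first cousins through their fathers (r = 1/8).
r = 1/64 + 1/8 = 0.140625.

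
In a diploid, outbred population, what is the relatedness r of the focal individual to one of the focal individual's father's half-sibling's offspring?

0.0625

Each parent–offspring link contributes a factor of 1/2, and independent paths through distinct common ancestors add.
Half first cousins share one grandparent — one path of length 4: r = (1/2)^4 = 1/16.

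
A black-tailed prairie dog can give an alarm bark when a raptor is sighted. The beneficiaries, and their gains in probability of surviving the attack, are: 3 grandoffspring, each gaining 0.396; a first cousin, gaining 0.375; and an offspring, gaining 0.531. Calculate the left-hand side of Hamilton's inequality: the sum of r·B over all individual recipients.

0.609375

r to a grandoffspring = 0.25 (two parent–offspring links: r = (1/2)^2 = 1/4).
r to a first cousin = 0.125 (first cousins share one grandparent pair — two paths of length 4: r = 2·(1/2)^4 = 1/8).
r to an offspring = 0.5 (one parent–offspring link: r = (1/2)^1 = 1/2).
Summing one r·B term per recipient: 3·0.25·0.396 + 1·0.125·0.375 + 1·0.5·0.531 = 0.609375.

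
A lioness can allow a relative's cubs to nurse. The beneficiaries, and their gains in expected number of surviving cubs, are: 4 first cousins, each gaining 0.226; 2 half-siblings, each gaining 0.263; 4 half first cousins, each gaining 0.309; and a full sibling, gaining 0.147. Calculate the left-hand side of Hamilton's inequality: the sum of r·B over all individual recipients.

r to a first cousin = 1/8 (first cousins share one grandparent pair — two paths of length 4: r = 2·(1/2)^4 = 1/8).
r to a half-sibling = 1/4 (half-sibs share one parent — one path of length 2: r = (1/2)^2 = 1/4).
r to a half first cousin = 1/16 (half first cousins share one grandparent — one path of length 4: r = (1/2)^4 = 1/16).
r to a full sibling = 1/2 (full sibs share both parents — two paths of length 2: r = 2·(1/2)^2 = 1/2).
Summing one r·B term per recipient: 4·0.125·0.226 + 2·0.25·0.263 + 4·0.0625·0.309 + 1·0.5·0.147 = 0.39525.

0.39525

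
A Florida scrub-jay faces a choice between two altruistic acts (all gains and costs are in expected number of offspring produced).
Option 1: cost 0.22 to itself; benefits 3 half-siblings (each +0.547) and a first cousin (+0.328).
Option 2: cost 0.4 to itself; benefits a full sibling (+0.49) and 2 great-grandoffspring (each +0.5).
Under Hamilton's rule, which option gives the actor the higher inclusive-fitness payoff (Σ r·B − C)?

Option 1: r to a half-sibling = 0.25.
Option 1: r to a first cousin = 0.125.
Option 1: Σ r·B − C = (3·0.25·0.547 + 1·0.125·0.328) − 0.22 = 0.23125.
Option 2: r to a full sibling = 0.5.
Option 2: r to a great-grandoffspring = 0.125.
Option 2: Σ r·B − C = (1·0.5·0.49 + 2·0.125·0.5) − 0.4 = -0.03.
Option 1 has the higher net inclusive-fitness payoff.

Option 1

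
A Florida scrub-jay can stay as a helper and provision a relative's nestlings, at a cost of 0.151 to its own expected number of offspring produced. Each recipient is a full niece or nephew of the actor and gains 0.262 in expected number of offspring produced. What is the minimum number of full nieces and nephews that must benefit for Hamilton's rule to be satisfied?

3

r to a full niece or nephew = 1/4 (full aunt/uncle↔niece/nephew: two paths of length 3 through the shared grandparent pair: r = 2·(1/2)^3 = 1/4).
Hamilton's rule: n·r·B > C  ⇒  n > C/(r·B) = 0.151/(0.25·0.262) = 2.305.
The smallest integer exceeding 2.305 is 3.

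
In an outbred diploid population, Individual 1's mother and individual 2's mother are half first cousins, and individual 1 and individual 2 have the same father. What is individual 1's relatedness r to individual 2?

Independent pedigree routes through distinct common ancestors add.
Individual 1 and individual 2 are related in two ways: half second cousins through their mothers (r = 1/64) and half-sibs through their shared father (r = 1/4).
r = 1/64 + 1/4 = 17/64 = 0.265625.

0.265625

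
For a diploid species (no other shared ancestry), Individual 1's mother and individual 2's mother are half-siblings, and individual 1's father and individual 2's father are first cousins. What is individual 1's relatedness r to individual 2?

0.09375

Independent pedigree routes through distinct common ancestors add.
Individual 1 and individual 2 are related in two ways: half first cousins through their mothers (r = 1/16) and second cousins through their fathers (r = 1/32).
r = 1/16 + 1/32 = 0.09375.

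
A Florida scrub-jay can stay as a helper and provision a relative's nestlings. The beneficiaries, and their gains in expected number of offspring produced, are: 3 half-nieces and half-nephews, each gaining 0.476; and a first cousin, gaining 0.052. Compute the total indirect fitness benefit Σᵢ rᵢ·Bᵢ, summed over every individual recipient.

0.185

r to a half-niece or half-nephew = 1/8 (half-aunt/uncle↔niece/nephew: one path of length 3: r = (1/2)^3 = 1/8).
r to a first cousin = 0.125 (first cousins share one grandparent pair — two paths of length 4: r = 2·(1/2)^4 = 1/8).
Summing one r·B term per recipient: 3·0.125·0.476 + 1·0.125·0.052 = 0.185.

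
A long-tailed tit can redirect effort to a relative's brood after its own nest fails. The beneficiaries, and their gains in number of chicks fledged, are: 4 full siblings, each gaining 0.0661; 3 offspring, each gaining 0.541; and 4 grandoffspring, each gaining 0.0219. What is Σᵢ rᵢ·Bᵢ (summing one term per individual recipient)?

r to a full sibling = 0.5 (full sibs share both parents — two paths of length 2: r = 2·(1/2)^2 = 1/2).
r to an offspring = 1/2 (one parent–offspring link: r = (1/2)^1 = 1/2).
r to a grandoffspring = 1/4 (two parent–offspring links: r = (1/2)^2 = 1/4).
Summing one r·B term per recipient: 4·0.5·0.0661 + 3·0.5·0.541 + 4·0.25·0.0219 = 0.9656.

0.9656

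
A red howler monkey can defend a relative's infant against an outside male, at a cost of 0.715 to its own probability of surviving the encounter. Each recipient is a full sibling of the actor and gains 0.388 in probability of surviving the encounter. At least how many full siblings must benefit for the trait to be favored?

4

r to a full sibling = 1/2 (full sibs share both parents — two paths of length 2: r = 2·(1/2)^2 = 1/2).
Hamilton's rule: n·r·B > C  ⇒  n > C/(r·B) = 0.715/(0.5·0.388) = 3.686.
The smallest integer exceeding 3.686 is 4.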